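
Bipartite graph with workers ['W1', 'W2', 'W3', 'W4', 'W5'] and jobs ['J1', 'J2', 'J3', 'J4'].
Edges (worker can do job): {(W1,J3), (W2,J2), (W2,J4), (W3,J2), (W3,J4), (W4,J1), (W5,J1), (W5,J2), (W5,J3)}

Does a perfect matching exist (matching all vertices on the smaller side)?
Yes, perfect matching exists (size 4)

Perfect matching: {(W2,J4), (W3,J2), (W4,J1), (W5,J3)}
All 4 vertices on the smaller side are matched.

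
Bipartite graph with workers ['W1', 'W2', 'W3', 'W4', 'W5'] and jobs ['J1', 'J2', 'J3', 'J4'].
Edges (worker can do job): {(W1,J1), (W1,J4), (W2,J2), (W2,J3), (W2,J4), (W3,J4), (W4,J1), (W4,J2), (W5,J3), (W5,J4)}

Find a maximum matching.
Matching: {(W2,J2), (W3,J4), (W4,J1), (W5,J3)}

Maximum matching (size 4):
  W2 → J2
  W3 → J4
  W4 → J1
  W5 → J3

Each worker is assigned to at most one job, and each job to at most one worker.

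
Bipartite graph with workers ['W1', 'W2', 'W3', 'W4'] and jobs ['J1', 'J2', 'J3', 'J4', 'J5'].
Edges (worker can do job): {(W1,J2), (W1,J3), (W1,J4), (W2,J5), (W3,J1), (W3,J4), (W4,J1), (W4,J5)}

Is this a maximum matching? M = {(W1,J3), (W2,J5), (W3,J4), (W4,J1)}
Yes, size 4 is maximum

Proposed matching has size 4.
Maximum matching size for this graph: 4.

This is a maximum matching.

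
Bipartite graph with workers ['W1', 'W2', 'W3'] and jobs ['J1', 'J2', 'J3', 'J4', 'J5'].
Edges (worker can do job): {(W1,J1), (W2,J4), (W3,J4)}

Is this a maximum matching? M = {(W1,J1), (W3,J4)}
Yes, size 2 is maximum

Proposed matching has size 2.
Maximum matching size for this graph: 2.

This is a maximum matching.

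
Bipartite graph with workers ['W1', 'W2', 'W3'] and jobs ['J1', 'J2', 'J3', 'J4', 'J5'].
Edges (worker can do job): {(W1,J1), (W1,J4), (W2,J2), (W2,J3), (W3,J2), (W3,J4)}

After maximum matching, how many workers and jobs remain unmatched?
Unmatched: 0 workers, 2 jobs

Maximum matching size: 3
Workers: 3 total, 3 matched, 0 unmatched
Jobs: 5 total, 3 matched, 2 unmatched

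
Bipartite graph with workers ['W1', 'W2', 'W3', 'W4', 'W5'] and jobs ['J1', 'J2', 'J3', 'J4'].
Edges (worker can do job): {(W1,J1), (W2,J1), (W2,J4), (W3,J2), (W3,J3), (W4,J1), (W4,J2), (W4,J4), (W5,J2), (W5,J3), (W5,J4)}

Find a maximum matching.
Matching: {(W1,J1), (W3,J2), (W4,J4), (W5,J3)}

Maximum matching (size 4):
  W1 → J1
  W3 → J2
  W4 → J4
  W5 → J3

Each worker is assigned to at most one job, and each job to at most one worker.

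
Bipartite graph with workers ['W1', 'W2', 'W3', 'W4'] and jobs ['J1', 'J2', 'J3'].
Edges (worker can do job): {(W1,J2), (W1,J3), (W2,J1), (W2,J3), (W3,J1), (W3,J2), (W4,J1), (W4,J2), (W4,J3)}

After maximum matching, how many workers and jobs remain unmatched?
Unmatched: 1 workers, 0 jobs

Maximum matching size: 3
Workers: 4 total, 3 matched, 1 unmatched
Jobs: 3 total, 3 matched, 0 unmatched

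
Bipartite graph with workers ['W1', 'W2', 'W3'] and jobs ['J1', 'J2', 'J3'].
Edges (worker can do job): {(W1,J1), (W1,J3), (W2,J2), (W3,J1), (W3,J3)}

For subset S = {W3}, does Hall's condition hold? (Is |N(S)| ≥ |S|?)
Yes: |N(S)| = 2, |S| = 1

Subset S = {W3}
Neighbors N(S) = {J1, J3}

|N(S)| = 2, |S| = 1
Hall's condition: |N(S)| ≥ |S| is satisfied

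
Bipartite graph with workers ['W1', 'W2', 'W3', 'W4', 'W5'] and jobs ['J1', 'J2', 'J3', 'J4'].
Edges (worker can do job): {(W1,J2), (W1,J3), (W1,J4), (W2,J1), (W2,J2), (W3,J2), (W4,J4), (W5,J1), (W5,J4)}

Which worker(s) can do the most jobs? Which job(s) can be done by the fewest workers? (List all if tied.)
Most versatile: W1 (3 jobs); Least covered: J3 (1 workers)

Worker degrees (jobs they can do): W1:3, W2:2, W3:1, W4:1, W5:2
Job degrees (workers who can do it): J1:2, J2:3, J3:1, J4:3

Maximum worker degree is 3, achieved by: W1
Minimum job degree is 1, achieved by: J3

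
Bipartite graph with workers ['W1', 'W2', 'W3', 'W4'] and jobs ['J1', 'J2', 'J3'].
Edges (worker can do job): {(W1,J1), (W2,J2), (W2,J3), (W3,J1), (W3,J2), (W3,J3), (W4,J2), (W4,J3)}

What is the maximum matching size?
Maximum matching size = 3

Maximum matching: {(W1,J1), (W3,J2), (W4,J3)}
Size: 3

This assigns 3 workers to 3 distinct jobs.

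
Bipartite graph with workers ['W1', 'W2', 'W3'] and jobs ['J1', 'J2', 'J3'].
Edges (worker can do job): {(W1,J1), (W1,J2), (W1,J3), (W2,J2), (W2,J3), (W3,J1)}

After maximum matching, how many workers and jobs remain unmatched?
Unmatched: 0 workers, 0 jobs

Maximum matching size: 3
Workers: 3 total, 3 matched, 0 unmatched
Jobs: 3 total, 3 matched, 0 unmatched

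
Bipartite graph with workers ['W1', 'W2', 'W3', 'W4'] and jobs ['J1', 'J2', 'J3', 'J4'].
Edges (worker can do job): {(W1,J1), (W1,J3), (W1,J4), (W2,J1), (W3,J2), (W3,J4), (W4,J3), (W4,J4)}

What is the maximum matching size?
Maximum matching size = 4

Maximum matching: {(W1,J3), (W2,J1), (W3,J2), (W4,J4)}
Size: 4

This assigns 4 workers to 4 distinct jobs.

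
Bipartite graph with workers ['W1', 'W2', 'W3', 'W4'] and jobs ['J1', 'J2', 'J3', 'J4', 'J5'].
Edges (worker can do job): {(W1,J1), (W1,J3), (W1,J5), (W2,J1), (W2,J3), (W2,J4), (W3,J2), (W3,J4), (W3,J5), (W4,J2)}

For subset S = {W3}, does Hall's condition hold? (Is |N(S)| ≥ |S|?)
Yes: |N(S)| = 3, |S| = 1

Subset S = {W3}
Neighbors N(S) = {J2, J4, J5}

|N(S)| = 3, |S| = 1
Hall's condition: |N(S)| ≥ |S| is satisfied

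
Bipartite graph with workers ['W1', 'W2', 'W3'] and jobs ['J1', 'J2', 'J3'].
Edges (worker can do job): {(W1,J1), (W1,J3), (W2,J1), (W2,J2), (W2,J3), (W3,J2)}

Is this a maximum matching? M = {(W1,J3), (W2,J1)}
No, size 2 is not maximum

Proposed matching has size 2.
Maximum matching size for this graph: 3.

This is NOT maximum - can be improved to size 3.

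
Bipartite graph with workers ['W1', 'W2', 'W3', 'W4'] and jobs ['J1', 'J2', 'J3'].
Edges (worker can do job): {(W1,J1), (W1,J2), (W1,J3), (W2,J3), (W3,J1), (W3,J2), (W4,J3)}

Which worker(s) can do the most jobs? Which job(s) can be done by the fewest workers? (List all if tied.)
Most versatile: W1 (3 jobs); Least covered: J1, J2 (2 workers)

Worker degrees (jobs they can do): W1:3, W2:1, W3:2, W4:1
Job degrees (workers who can do it): J1:2, J2:2, J3:3

Maximum worker degree is 3, achieved by: W1
Minimum job degree is 2, achieved by: J1, J2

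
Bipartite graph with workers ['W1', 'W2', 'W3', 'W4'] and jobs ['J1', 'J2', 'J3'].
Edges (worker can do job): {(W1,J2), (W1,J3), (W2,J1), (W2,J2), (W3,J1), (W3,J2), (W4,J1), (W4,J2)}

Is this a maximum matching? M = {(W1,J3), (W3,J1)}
No, size 2 is not maximum

Proposed matching has size 2.
Maximum matching size for this graph: 3.

This is NOT maximum - can be improved to size 3.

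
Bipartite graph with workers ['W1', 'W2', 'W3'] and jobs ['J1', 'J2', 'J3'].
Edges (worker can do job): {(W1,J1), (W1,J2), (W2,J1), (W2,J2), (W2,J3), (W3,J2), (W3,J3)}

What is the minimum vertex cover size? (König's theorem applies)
Minimum vertex cover size = 3

By König's theorem: in bipartite graphs,
min vertex cover = max matching = 3

Maximum matching has size 3, so minimum vertex cover also has size 3.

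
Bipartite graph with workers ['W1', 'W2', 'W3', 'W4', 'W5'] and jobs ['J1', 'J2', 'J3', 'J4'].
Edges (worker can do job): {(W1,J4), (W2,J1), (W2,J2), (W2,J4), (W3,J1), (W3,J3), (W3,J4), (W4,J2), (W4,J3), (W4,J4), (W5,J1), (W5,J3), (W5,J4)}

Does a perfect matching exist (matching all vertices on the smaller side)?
Yes, perfect matching exists (size 4)

Perfect matching: {(W2,J1), (W3,J3), (W4,J2), (W5,J4)}
All 4 vertices on the smaller side are matched.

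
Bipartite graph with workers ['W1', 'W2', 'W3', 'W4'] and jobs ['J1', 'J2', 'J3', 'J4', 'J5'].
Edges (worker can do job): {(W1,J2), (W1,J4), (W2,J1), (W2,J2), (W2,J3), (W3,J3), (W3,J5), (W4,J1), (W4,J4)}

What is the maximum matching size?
Maximum matching size = 4

Maximum matching: {(W1,J2), (W2,J1), (W3,J5), (W4,J4)}
Size: 4

This assigns 4 workers to 4 distinct jobs.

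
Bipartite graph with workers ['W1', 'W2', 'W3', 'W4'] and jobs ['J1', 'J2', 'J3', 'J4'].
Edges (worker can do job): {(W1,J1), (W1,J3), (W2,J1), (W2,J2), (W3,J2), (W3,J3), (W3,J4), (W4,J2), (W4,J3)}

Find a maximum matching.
Matching: {(W1,J1), (W2,J2), (W3,J4), (W4,J3)}

Maximum matching (size 4):
  W1 → J1
  W2 → J2
  W3 → J4
  W4 → J3

Each worker is assigned to at most one job, and each job to at most one worker.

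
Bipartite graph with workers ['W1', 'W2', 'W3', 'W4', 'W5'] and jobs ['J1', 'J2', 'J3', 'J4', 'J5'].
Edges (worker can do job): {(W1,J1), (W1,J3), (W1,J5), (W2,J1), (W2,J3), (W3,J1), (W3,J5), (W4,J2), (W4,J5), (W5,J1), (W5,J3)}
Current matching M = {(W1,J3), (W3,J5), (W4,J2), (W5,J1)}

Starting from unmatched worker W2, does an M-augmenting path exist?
No augmenting path from W2

Alternating search from W2 reaches jobs: {J1, J3, J5}.
Every reachable job is already matched in M, and following those matched edges back to workers exposes no further unvisited jobs.
No M-augmenting path from W2 exists.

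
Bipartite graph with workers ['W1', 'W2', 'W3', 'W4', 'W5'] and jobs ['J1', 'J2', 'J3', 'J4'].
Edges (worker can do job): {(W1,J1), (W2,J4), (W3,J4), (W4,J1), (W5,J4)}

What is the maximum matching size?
Maximum matching size = 2

Maximum matching: {(W3,J4), (W4,J1)}
Size: 2

This assigns 2 workers to 2 distinct jobs.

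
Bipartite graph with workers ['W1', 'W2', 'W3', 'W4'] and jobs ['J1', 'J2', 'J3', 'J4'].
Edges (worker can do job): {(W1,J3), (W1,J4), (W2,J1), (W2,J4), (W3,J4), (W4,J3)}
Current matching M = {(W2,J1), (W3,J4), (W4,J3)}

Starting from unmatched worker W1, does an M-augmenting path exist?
No augmenting path from W1

Alternating search from W1 reaches jobs: {J3, J4}.
Every reachable job is already matched in M, and following those matched edges back to workers exposes no further unvisited jobs.
No M-augmenting path from W1 exists.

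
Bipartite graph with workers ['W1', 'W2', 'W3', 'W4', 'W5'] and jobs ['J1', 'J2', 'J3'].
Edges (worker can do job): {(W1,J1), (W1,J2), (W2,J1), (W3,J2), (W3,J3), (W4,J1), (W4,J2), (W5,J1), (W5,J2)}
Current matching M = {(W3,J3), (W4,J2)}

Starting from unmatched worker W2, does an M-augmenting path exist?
Yes: W2 → J1

An M-augmenting path alternates non-matching / matching edges, starting and ending at unmatched vertices.
Path: W2 → J1
(J1 is unmatched in M, so the path is augmenting.)
Flipping edges along this path would increase |M| from 2 to 3.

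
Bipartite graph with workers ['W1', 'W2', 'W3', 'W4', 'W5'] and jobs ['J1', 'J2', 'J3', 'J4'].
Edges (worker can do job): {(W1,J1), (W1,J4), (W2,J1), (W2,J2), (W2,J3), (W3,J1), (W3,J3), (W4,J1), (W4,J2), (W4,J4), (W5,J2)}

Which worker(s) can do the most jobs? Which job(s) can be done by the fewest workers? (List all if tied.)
Most versatile: W2, W4 (3 jobs); Least covered: J3, J4 (2 workers)

Worker degrees (jobs they can do): W1:2, W2:3, W3:2, W4:3, W5:1
Job degrees (workers who can do it): J1:4, J2:3, J3:2, J4:2

Maximum worker degree is 3, achieved by: W2, W4
Minimum job degree is 2, achieved by: J3, J4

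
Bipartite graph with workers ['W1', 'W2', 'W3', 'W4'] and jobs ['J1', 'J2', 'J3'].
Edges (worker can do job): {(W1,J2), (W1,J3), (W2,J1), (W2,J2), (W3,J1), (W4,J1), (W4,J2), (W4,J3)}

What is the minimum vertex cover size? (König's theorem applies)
Minimum vertex cover size = 3

By König's theorem: in bipartite graphs,
min vertex cover = max matching = 3

Maximum matching has size 3, so minimum vertex cover also has size 3.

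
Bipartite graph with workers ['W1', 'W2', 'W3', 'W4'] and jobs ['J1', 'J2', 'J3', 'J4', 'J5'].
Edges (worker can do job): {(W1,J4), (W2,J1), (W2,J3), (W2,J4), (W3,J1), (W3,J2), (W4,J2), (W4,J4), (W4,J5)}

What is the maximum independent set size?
Maximum independent set = 5

By König's theorem:
- Min vertex cover = Max matching = 4
- Max independent set = Total vertices - Min vertex cover
- Max independent set = 9 - 4 = 5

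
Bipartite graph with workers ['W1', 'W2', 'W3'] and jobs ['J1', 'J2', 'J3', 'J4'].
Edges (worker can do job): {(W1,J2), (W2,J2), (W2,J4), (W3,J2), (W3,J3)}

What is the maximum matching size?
Maximum matching size = 3

Maximum matching: {(W1,J2), (W2,J4), (W3,J3)}
Size: 3

This assigns 3 workers to 3 distinct jobs.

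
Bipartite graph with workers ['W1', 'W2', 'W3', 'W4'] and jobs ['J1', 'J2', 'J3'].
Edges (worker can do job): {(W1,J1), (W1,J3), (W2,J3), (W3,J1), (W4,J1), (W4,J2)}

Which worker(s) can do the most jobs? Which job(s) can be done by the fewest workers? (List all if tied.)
Most versatile: W1, W4 (2 jobs); Least covered: J2 (1 workers)

Worker degrees (jobs they can do): W1:2, W2:1, W3:1, W4:2
Job degrees (workers who can do it): J1:3, J2:1, J3:2

Maximum worker degree is 2, achieved by: W1, W4
Minimum job degree is 1, achieved by: J2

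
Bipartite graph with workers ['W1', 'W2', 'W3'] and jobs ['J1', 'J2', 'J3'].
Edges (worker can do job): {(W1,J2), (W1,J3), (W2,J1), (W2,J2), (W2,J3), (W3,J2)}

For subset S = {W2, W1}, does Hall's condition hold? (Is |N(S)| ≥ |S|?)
Yes: |N(S)| = 3, |S| = 2

Subset S = {W2, W1}
Neighbors N(S) = {J1, J2, J3}

|N(S)| = 3, |S| = 2
Hall's condition: |N(S)| ≥ |S| is satisfied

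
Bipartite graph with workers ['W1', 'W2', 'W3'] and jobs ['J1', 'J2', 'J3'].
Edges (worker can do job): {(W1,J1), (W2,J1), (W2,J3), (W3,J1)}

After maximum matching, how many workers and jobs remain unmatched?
Unmatched: 1 workers, 1 jobs

Maximum matching size: 2
Workers: 3 total, 2 matched, 1 unmatched
Jobs: 3 total, 2 matched, 1 unmatched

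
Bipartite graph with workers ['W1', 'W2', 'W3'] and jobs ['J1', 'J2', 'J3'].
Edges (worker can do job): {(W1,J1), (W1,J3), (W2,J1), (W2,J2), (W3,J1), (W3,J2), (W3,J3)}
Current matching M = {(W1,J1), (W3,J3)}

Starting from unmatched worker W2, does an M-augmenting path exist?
Yes: W2 → J2

An M-augmenting path alternates non-matching / matching edges, starting and ending at unmatched vertices.
Path: W2 → J2
(J2 is unmatched in M, so the path is augmenting.)
Flipping edges along this path would increase |M| from 2 to 3.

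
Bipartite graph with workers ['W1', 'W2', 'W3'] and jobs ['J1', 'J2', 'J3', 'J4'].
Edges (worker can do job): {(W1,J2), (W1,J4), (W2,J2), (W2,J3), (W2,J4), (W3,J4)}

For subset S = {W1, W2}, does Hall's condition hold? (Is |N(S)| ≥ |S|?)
Yes: |N(S)| = 3, |S| = 2

Subset S = {W1, W2}
Neighbors N(S) = {J2, J3, J4}

|N(S)| = 3, |S| = 2
Hall's condition: |N(S)| ≥ |S| is satisfied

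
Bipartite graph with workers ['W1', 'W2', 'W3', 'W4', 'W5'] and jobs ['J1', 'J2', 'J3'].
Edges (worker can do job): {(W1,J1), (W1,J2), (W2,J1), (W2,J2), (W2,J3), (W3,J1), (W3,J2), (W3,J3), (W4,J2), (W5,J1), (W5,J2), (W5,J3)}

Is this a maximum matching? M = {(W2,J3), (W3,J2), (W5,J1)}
Yes, size 3 is maximum

Proposed matching has size 3.
Maximum matching size for this graph: 3.

This is a maximum matching.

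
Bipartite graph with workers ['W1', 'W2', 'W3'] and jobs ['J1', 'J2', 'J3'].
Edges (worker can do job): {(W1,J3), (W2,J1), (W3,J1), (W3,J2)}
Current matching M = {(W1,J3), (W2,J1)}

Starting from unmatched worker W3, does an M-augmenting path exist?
Yes: W3 → J2

An M-augmenting path alternates non-matching / matching edges, starting and ending at unmatched vertices.
Path: W3 → J2
(J2 is unmatched in M, so the path is augmenting.)
Flipping edges along this path would increase |M| from 2 to 3.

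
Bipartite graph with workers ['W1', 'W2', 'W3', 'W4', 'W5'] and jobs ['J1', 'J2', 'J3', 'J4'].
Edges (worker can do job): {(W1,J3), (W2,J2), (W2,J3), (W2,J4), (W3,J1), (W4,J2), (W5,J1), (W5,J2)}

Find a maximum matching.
Matching: {(W1,J3), (W2,J4), (W3,J1), (W5,J2)}

Maximum matching (size 4):
  W1 → J3
  W2 → J4
  W3 → J1
  W5 → J2

Each worker is assigned to at most one job, and each job to at most one worker.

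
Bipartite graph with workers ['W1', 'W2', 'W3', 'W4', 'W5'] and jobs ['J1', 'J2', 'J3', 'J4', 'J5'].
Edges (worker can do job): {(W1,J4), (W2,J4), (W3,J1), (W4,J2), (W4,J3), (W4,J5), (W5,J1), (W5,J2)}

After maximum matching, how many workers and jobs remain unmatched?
Unmatched: 1 workers, 1 jobs

Maximum matching size: 4
Workers: 5 total, 4 matched, 1 unmatched
Jobs: 5 total, 4 matched, 1 unmatched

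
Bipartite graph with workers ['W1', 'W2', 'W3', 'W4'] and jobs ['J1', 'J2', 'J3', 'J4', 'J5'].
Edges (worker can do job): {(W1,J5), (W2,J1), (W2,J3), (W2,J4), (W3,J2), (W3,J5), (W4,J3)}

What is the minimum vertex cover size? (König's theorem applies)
Minimum vertex cover size = 4

By König's theorem: in bipartite graphs,
min vertex cover = max matching = 4

Maximum matching has size 4, so minimum vertex cover also has size 4.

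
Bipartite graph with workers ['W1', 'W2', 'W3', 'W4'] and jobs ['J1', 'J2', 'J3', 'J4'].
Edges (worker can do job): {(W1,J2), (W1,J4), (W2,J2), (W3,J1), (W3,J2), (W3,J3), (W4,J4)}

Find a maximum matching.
Matching: {(W1,J2), (W3,J3), (W4,J4)}

Maximum matching (size 3):
  W1 → J2
  W3 → J3
  W4 → J4

Each worker is assigned to at most one job, and each job to at most one worker.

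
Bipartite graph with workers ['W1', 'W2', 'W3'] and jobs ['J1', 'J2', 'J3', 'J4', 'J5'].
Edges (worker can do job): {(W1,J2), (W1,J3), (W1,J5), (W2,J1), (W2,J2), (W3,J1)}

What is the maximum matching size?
Maximum matching size = 3

Maximum matching: {(W1,J5), (W2,J2), (W3,J1)}
Size: 3

This assigns 3 workers to 3 distinct jobs.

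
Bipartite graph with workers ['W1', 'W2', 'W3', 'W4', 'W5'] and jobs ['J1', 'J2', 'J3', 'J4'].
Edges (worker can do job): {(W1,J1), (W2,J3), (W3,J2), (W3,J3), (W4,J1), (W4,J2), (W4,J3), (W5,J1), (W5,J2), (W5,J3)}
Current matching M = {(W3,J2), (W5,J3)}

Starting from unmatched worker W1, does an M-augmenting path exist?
Yes: W1 → J1

An M-augmenting path alternates non-matching / matching edges, starting and ending at unmatched vertices.
Path: W1 → J1
(J1 is unmatched in M, so the path is augmenting.)
Flipping edges along this path would increase |M| from 2 to 3.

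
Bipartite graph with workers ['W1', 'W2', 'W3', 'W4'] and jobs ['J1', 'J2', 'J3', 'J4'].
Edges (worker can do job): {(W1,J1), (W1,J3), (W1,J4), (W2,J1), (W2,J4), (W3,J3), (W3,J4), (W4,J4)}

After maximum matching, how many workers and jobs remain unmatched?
Unmatched: 1 workers, 1 jobs

Maximum matching size: 3
Workers: 4 total, 3 matched, 1 unmatched
Jobs: 4 total, 3 matched, 1 unmatched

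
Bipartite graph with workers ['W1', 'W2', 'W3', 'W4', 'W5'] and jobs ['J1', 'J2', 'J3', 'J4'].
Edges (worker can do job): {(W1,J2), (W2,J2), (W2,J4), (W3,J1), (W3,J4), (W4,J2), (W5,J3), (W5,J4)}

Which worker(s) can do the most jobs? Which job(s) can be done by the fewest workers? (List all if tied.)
Most versatile: W2, W3, W5 (2 jobs); Least covered: J1, J3 (1 workers)

Worker degrees (jobs they can do): W1:1, W2:2, W3:2, W4:1, W5:2
Job degrees (workers who can do it): J1:1, J2:3, J3:1, J4:3

Maximum worker degree is 2, achieved by: W2, W3, W5
Minimum job degree is 1, achieved by: J1, J3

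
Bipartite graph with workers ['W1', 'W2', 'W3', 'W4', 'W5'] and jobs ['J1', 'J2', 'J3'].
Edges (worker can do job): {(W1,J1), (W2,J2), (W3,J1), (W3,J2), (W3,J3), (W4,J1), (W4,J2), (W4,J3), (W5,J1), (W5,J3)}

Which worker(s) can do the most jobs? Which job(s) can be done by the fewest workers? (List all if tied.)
Most versatile: W3, W4 (3 jobs); Least covered: J2, J3 (3 workers)

Worker degrees (jobs they can do): W1:1, W2:1, W3:3, W4:3, W5:2
Job degrees (workers who can do it): J1:4, J2:3, J3:3

Maximum worker degree is 3, achieved by: W3, W4
Minimum job degree is 3, achieved by: J2, J3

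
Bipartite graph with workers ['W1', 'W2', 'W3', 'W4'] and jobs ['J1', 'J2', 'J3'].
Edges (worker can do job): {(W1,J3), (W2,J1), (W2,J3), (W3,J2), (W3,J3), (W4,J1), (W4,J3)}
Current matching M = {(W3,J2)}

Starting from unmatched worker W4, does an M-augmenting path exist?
Yes: W4 → J1

An M-augmenting path alternates non-matching / matching edges, starting and ending at unmatched vertices.
Path: W4 → J1
(J1 is unmatched in M, so the path is augmenting.)
Flipping edges along this path would increase |M| from 1 to 2.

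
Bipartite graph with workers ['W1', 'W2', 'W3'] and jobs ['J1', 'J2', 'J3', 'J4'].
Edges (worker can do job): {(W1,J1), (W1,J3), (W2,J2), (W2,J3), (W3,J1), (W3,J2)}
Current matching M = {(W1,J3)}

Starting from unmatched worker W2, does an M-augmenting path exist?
Yes: W2 → J3 → W1 → J1

An M-augmenting path alternates non-matching / matching edges, starting and ending at unmatched vertices.
Path: W2 → J3 → W1 → J1
(J1 is unmatched in M, so the path is augmenting.)
Flipping edges along this path would increase |M| from 1 to 2.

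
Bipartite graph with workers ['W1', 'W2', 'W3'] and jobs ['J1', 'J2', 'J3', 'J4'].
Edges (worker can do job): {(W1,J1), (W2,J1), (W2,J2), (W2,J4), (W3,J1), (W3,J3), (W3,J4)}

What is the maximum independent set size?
Maximum independent set = 4

By König's theorem:
- Min vertex cover = Max matching = 3
- Max independent set = Total vertices - Min vertex cover
- Max independent set = 7 - 3 = 4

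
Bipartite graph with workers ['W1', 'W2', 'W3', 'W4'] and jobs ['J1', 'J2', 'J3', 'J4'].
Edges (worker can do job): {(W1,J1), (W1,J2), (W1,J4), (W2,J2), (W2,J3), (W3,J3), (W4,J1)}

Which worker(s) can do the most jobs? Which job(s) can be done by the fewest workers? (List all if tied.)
Most versatile: W1 (3 jobs); Least covered: J4 (1 workers)

Worker degrees (jobs they can do): W1:3, W2:2, W3:1, W4:1
Job degrees (workers who can do it): J1:2, J2:2, J3:2, J4:1

Maximum worker degree is 3, achieved by: W1
Minimum job degree is 1, achieved by: J4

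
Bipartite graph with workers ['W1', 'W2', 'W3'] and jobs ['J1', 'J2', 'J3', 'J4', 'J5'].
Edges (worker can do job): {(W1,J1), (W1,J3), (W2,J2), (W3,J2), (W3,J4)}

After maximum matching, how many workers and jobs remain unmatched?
Unmatched: 0 workers, 2 jobs

Maximum matching size: 3
Workers: 3 total, 3 matched, 0 unmatched
Jobs: 5 total, 3 matched, 2 unmatched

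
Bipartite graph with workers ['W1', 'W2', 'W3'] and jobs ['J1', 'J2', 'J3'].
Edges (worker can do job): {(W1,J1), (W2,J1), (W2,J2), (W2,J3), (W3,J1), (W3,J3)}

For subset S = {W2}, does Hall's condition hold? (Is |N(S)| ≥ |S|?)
Yes: |N(S)| = 3, |S| = 1

Subset S = {W2}
Neighbors N(S) = {J1, J2, J3}

|N(S)| = 3, |S| = 1
Hall's condition: |N(S)| ≥ |S| is satisfied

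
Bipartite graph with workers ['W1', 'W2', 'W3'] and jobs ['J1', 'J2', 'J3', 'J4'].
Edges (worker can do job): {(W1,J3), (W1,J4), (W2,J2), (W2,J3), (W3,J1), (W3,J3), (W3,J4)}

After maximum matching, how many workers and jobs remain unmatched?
Unmatched: 0 workers, 1 jobs

Maximum matching size: 3
Workers: 3 total, 3 matched, 0 unmatched
Jobs: 4 total, 3 matched, 1 unmatched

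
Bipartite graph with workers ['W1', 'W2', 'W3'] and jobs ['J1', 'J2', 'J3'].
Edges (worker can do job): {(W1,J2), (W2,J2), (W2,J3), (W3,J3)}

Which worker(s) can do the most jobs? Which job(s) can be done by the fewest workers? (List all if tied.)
Most versatile: W2 (2 jobs); Least covered: J1 (0 workers)

Worker degrees (jobs they can do): W1:1, W2:2, W3:1
Job degrees (workers who can do it): J1:0, J2:2, J3:2

Maximum worker degree is 2, achieved by: W2
Minimum job degree is 0, achieved by: J1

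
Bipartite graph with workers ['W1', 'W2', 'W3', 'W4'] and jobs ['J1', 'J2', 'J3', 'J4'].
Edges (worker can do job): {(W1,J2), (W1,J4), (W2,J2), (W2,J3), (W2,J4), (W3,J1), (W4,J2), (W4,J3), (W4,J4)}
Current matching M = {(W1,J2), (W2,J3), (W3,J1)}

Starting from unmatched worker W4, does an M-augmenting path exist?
Yes: W4 → J4

An M-augmenting path alternates non-matching / matching edges, starting and ending at unmatched vertices.
Path: W4 → J4
(J4 is unmatched in M, so the path is augmenting.)
Flipping edges along this path would increase |M| from 3 to 4.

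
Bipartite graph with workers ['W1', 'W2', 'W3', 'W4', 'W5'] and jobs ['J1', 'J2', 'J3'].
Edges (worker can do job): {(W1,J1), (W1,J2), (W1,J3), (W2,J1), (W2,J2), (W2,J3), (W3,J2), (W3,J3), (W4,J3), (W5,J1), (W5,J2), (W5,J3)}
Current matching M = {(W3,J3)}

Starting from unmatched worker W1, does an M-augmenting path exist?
Yes: W1 → J3 → W3 → J2

An M-augmenting path alternates non-matching / matching edges, starting and ending at unmatched vertices.
Path: W1 → J3 → W3 → J2
(J2 is unmatched in M, so the path is augmenting.)
Flipping edges along this path would increase |M| from 1 to 2.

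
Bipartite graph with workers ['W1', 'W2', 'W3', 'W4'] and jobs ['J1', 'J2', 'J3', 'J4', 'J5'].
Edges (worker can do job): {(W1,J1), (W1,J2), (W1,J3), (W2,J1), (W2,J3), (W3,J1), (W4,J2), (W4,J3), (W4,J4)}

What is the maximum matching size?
Maximum matching size = 4

Maximum matching: {(W1,J2), (W2,J3), (W3,J1), (W4,J4)}
Size: 4

This assigns 4 workers to 4 distinct jobs.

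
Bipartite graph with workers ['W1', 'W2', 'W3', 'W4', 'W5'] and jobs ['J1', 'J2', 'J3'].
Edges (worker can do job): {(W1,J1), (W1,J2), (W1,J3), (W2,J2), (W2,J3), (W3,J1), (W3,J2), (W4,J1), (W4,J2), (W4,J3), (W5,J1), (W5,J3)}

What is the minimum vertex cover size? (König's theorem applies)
Minimum vertex cover size = 3

By König's theorem: in bipartite graphs,
min vertex cover = max matching = 3

Maximum matching has size 3, so minimum vertex cover also has size 3.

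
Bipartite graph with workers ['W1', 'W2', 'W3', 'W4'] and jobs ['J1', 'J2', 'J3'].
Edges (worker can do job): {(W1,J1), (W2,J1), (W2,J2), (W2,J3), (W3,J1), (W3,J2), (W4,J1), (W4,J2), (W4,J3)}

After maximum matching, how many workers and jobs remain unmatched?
Unmatched: 1 workers, 0 jobs

Maximum matching size: 3
Workers: 4 total, 3 matched, 1 unmatched
Jobs: 3 total, 3 matched, 0 unmatched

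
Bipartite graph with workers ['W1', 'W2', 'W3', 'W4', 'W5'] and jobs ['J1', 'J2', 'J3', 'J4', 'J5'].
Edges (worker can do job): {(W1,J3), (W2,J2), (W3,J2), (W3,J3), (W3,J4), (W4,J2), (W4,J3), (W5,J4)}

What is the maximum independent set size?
Maximum independent set = 7

By König's theorem:
- Min vertex cover = Max matching = 3
- Max independent set = Total vertices - Min vertex cover
- Max independent set = 10 - 3 = 7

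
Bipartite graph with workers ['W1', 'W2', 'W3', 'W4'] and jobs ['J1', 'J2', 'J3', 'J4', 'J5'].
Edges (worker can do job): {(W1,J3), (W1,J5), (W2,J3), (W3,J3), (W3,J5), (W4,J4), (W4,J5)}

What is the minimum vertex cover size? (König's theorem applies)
Minimum vertex cover size = 3

By König's theorem: in bipartite graphs,
min vertex cover = max matching = 3

Maximum matching has size 3, so minimum vertex cover also has size 3.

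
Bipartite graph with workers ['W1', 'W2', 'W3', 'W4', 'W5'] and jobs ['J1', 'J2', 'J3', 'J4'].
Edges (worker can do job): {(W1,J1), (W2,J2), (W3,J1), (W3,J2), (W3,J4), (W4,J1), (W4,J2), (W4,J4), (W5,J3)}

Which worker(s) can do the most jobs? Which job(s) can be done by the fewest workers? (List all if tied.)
Most versatile: W3, W4 (3 jobs); Least covered: J3 (1 workers)

Worker degrees (jobs they can do): W1:1, W2:1, W3:3, W4:3, W5:1
Job degrees (workers who can do it): J1:3, J2:3, J3:1, J4:2

Maximum worker degree is 3, achieved by: W3, W4
Minimum job degree is 1, achieved by: J3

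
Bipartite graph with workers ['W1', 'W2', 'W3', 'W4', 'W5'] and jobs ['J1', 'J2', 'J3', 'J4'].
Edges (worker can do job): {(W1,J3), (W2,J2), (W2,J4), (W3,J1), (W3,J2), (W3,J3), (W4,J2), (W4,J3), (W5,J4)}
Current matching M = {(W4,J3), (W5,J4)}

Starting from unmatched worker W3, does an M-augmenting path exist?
Yes: W3 → J2

An M-augmenting path alternates non-matching / matching edges, starting and ending at unmatched vertices.
Path: W3 → J2
(J2 is unmatched in M, so the path is augmenting.)
Flipping edges along this path would increase |M| from 2 to 3.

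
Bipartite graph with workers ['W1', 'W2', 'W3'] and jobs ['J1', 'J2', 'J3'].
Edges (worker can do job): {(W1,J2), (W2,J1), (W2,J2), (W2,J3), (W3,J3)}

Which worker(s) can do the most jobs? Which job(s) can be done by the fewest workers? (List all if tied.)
Most versatile: W2 (3 jobs); Least covered: J1 (1 workers)

Worker degrees (jobs they can do): W1:1, W2:3, W3:1
Job degrees (workers who can do it): J1:1, J2:2, J3:2

Maximum worker degree is 3, achieved by: W2
Minimum job degree is 1, achieved by: J1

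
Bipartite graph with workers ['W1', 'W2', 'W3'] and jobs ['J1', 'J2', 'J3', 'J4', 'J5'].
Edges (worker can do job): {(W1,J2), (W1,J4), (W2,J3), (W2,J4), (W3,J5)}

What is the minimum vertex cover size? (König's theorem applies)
Minimum vertex cover size = 3

By König's theorem: in bipartite graphs,
min vertex cover = max matching = 3

Maximum matching has size 3, so minimum vertex cover also has size 3.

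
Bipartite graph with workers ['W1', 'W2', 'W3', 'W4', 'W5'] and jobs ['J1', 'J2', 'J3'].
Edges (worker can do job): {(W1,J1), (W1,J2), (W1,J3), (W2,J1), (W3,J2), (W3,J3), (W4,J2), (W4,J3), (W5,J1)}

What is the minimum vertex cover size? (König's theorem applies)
Minimum vertex cover size = 3

By König's theorem: in bipartite graphs,
min vertex cover = max matching = 3

Maximum matching has size 3, so minimum vertex cover also has size 3.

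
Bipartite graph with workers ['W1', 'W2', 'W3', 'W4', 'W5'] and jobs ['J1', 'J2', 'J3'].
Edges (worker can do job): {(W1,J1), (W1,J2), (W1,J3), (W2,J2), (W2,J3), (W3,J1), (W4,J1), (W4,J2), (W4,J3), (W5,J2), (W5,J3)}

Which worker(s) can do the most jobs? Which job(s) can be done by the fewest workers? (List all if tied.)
Most versatile: W1, W4 (3 jobs); Least covered: J1 (3 workers)

Worker degrees (jobs they can do): W1:3, W2:2, W3:1, W4:3, W5:2
Job degrees (workers who can do it): J1:3, J2:4, J3:4

Maximum worker degree is 3, achieved by: W1, W4
Minimum job degree is 3, achieved by: J1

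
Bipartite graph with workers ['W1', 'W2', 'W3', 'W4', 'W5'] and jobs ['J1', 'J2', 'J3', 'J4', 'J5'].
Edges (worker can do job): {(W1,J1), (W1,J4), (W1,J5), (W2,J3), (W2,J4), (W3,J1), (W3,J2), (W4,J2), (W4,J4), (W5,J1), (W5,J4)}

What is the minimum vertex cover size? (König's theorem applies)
Minimum vertex cover size = 5

By König's theorem: in bipartite graphs,
min vertex cover = max matching = 5

Maximum matching has size 5, so minimum vertex cover also has size 5.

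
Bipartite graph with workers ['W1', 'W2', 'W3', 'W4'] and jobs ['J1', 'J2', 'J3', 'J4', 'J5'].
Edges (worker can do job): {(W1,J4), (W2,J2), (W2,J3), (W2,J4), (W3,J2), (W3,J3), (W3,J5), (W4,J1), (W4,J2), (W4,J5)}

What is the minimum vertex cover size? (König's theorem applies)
Minimum vertex cover size = 4

By König's theorem: in bipartite graphs,
min vertex cover = max matching = 4

Maximum matching has size 4, so minimum vertex cover also has size 4.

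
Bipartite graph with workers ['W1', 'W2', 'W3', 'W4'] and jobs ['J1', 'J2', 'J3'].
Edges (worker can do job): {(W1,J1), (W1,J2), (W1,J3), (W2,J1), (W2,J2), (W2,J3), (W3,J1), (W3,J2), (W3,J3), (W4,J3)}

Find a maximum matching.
Matching: {(W1,J1), (W3,J2), (W4,J3)}

Maximum matching (size 3):
  W1 → J1
  W3 → J2
  W4 → J3

Each worker is assigned to at most one job, and each job to at most one worker.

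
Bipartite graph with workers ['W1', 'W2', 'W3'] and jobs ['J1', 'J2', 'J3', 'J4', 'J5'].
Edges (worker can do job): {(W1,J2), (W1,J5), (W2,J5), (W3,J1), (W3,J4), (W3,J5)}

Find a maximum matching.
Matching: {(W1,J2), (W2,J5), (W3,J4)}

Maximum matching (size 3):
  W1 → J2
  W2 → J5
  W3 → J4

Each worker is assigned to at most one job, and each job to at most one worker.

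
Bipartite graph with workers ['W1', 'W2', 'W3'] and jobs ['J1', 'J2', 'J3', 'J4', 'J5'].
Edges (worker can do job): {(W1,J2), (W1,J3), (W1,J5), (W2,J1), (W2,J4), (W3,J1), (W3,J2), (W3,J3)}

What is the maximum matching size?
Maximum matching size = 3

Maximum matching: {(W1,J5), (W2,J4), (W3,J1)}
Size: 3

This assigns 3 workers to 3 distinct jobs.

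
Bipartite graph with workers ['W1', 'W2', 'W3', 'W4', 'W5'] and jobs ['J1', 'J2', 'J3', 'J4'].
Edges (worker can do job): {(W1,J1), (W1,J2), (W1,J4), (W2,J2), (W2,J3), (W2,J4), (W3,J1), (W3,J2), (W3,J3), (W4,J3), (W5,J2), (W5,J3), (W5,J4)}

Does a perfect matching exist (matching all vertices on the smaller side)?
Yes, perfect matching exists (size 4)

Perfect matching: {(W1,J1), (W2,J4), (W3,J3), (W5,J2)}
All 4 vertices on the smaller side are matched.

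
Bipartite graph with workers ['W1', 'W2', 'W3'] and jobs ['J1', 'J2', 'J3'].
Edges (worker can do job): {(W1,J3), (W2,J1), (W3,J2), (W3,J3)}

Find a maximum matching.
Matching: {(W1,J3), (W2,J1), (W3,J2)}

Maximum matching (size 3):
  W1 → J3
  W2 → J1
  W3 → J2

Each worker is assigned to at most one job, and each job to at most one worker.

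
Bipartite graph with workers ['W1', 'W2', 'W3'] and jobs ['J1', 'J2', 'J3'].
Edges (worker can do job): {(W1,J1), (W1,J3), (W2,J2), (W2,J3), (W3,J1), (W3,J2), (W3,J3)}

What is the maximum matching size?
Maximum matching size = 3

Maximum matching: {(W1,J1), (W2,J3), (W3,J2)}
Size: 3

This assigns 3 workers to 3 distinct jobs.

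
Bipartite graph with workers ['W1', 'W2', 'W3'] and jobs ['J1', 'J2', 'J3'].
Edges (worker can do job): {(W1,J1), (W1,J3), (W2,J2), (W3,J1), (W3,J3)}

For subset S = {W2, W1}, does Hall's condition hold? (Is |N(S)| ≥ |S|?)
Yes: |N(S)| = 3, |S| = 2

Subset S = {W2, W1}
Neighbors N(S) = {J1, J2, J3}

|N(S)| = 3, |S| = 2
Hall's condition: |N(S)| ≥ |S| is satisfied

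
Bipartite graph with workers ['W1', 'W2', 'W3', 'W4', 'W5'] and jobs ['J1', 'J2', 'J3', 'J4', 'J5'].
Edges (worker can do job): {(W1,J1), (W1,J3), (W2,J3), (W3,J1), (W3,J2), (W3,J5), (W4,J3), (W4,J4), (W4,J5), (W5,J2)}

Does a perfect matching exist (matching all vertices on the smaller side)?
Yes, perfect matching exists (size 5)

Perfect matching: {(W1,J1), (W2,J3), (W3,J5), (W4,J4), (W5,J2)}
All 5 vertices on the smaller side are matched.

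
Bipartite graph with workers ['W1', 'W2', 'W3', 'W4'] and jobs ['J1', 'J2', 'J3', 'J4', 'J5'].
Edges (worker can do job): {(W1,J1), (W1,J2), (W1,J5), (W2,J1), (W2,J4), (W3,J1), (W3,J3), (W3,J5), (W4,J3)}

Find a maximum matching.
Matching: {(W1,J5), (W2,J4), (W3,J1), (W4,J3)}

Maximum matching (size 4):
  W1 → J5
  W2 → J4
  W3 → J1
  W4 → J3

Each worker is assigned to at most one job, and each job to at most one worker.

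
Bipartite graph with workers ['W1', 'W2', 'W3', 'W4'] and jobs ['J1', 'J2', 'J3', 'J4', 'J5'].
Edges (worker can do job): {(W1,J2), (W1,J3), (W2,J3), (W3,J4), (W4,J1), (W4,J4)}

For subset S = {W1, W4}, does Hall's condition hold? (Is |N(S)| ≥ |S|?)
Yes: |N(S)| = 4, |S| = 2

Subset S = {W1, W4}
Neighbors N(S) = {J1, J2, J3, J4}

|N(S)| = 4, |S| = 2
Hall's condition: |N(S)| ≥ |S| is satisfied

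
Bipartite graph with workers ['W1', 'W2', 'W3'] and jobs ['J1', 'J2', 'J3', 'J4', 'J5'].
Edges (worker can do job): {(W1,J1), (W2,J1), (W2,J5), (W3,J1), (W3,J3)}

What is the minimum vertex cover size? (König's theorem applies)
Minimum vertex cover size = 3

By König's theorem: in bipartite graphs,
min vertex cover = max matching = 3

Maximum matching has size 3, so minimum vertex cover also has size 3.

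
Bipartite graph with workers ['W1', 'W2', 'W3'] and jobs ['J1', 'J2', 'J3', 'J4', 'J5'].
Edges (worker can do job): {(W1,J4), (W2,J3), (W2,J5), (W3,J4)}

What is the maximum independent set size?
Maximum independent set = 6

By König's theorem:
- Min vertex cover = Max matching = 2
- Max independent set = Total vertices - Min vertex cover
- Max independent set = 8 - 2 = 6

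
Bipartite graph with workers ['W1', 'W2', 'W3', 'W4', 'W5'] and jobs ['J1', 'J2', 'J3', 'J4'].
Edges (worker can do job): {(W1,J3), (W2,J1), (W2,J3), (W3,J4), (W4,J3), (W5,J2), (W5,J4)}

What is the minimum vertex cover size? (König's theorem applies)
Minimum vertex cover size = 4

By König's theorem: in bipartite graphs,
min vertex cover = max matching = 4

Maximum matching has size 4, so minimum vertex cover also has size 4.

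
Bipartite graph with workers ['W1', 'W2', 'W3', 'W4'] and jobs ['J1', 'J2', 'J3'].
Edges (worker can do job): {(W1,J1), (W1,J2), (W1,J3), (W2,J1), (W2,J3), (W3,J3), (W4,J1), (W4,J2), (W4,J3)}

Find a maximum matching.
Matching: {(W1,J1), (W3,J3), (W4,J2)}

Maximum matching (size 3):
  W1 → J1
  W3 → J3
  W4 → J2

Each worker is assigned to at most one job, and each job to at most one worker.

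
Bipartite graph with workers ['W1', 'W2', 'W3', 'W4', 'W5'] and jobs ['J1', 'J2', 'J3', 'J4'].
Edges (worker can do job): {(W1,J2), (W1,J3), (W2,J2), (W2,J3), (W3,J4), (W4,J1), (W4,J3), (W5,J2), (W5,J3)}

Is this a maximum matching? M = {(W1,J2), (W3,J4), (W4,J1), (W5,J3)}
Yes, size 4 is maximum

Proposed matching has size 4.
Maximum matching size for this graph: 4.

This is a maximum matching.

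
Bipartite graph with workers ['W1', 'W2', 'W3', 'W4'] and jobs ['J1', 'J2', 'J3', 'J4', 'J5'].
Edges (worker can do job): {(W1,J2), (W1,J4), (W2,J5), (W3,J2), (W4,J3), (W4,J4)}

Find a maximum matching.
Matching: {(W1,J4), (W2,J5), (W3,J2), (W4,J3)}

Maximum matching (size 4):
  W1 → J4
  W2 → J5
  W3 → J2
  W4 → J3

Each worker is assigned to at most one job, and each job to at most one worker.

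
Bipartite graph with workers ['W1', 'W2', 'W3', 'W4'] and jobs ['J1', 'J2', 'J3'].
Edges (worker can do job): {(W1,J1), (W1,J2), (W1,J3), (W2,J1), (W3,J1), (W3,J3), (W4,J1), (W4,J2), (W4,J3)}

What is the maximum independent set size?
Maximum independent set = 4

By König's theorem:
- Min vertex cover = Max matching = 3
- Max independent set = Total vertices - Min vertex cover
- Max independent set = 7 - 3 = 4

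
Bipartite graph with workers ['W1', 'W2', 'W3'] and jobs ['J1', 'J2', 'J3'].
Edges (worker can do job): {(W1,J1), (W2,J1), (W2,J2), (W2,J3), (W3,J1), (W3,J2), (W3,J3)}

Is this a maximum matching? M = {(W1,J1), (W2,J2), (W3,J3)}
Yes, size 3 is maximum

Proposed matching has size 3.
Maximum matching size for this graph: 3.

This is a maximum matching.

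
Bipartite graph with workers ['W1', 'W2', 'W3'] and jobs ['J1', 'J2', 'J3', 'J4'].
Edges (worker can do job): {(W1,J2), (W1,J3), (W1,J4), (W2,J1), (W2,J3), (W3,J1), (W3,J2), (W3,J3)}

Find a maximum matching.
Matching: {(W1,J2), (W2,J3), (W3,J1)}

Maximum matching (size 3):
  W1 → J2
  W2 → J3
  W3 → J1

Each worker is assigned to at most one job, and each job to at most one worker.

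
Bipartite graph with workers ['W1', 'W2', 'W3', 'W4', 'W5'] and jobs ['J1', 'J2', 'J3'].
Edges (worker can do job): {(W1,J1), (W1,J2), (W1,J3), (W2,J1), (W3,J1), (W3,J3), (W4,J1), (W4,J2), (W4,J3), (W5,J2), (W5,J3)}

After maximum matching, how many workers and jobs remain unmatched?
Unmatched: 2 workers, 0 jobs

Maximum matching size: 3
Workers: 5 total, 3 matched, 2 unmatched
Jobs: 3 total, 3 matched, 0 unmatched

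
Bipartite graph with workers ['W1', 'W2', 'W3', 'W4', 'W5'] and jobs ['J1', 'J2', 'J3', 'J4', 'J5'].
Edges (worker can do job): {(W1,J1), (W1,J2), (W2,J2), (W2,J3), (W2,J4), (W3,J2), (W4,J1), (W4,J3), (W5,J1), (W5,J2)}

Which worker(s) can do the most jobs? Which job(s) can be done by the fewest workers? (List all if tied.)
Most versatile: W2 (3 jobs); Least covered: J5 (0 workers)

Worker degrees (jobs they can do): W1:2, W2:3, W3:1, W4:2, W5:2
Job degrees (workers who can do it): J1:3, J2:4, J3:2, J4:1, J5:0

Maximum worker degree is 3, achieved by: W2
Minimum job degree is 0, achieved by: J5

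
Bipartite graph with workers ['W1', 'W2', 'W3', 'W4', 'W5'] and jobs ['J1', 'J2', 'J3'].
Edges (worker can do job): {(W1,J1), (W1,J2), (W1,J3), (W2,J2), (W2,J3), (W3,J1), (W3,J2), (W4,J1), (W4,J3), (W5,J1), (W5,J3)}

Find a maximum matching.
Matching: {(W1,J2), (W3,J1), (W5,J3)}

Maximum matching (size 3):
  W1 → J2
  W3 → J1
  W5 → J3

Each worker is assigned to at most one job, and each job to at most one worker.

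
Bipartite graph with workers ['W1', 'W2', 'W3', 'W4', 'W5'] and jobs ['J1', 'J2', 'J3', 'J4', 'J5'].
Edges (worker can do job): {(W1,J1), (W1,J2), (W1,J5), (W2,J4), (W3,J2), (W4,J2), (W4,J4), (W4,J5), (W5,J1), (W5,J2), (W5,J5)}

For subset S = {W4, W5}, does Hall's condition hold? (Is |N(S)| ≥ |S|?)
Yes: |N(S)| = 4, |S| = 2

Subset S = {W4, W5}
Neighbors N(S) = {J1, J2, J4, J5}

|N(S)| = 4, |S| = 2
Hall's condition: |N(S)| ≥ |S| is satisfied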